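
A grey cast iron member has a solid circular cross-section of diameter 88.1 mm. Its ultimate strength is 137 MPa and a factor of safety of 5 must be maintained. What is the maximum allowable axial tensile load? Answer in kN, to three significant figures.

F_allow = 167 kN

σ_allow = 137/5 = 27.40 MPa.
A = πd²/4 = π×88.1²/4 = 6096 mm².
F_allow = σ_allow × A = 27.40×6096 = 167000 N.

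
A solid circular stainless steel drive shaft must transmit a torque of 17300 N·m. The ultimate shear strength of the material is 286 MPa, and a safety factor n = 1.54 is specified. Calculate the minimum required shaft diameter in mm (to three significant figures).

Allowable shear stress τ_allow = 286/1.54 = 185.7 MPa.
For a solid shaft τ = 16T/(πd³), so d³ = 16T/(π τ_allow) = 16×1.7300×10^7/(π×185.7) = 474400 mm³.
d = (474400)^(1/3) = 77.99 mm.

d = 78.0 mm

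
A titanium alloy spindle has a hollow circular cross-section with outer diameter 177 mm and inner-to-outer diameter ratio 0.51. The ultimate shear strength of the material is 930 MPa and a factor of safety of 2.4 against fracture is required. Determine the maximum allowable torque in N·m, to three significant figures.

τ_allow = 930/2.4 = 387.5 MPa.
For a hollow shaft T_allow = τ_allow·πd_o³(1−k⁴)/16 with 1−k⁴ = 0.9323, so πd_o³(1−k⁴)/16 = 1.015×10^6 mm³.
T_allow = 387.5×1.015×10^6 = 3.934×10^8 N·mm = 393400 N·m.

T_allow = 3.93×10^5 N·m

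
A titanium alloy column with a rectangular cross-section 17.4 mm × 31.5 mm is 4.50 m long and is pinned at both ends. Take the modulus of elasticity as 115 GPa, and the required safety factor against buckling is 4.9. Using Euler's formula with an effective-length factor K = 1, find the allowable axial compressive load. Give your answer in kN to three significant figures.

P_allow = 0.158 kN

Buckling occurs about the weak axis: I_min = h·b³/12 = 31.5×17.4³/12 = 13830 mm⁴ (b = 17.4 mm is the smaller dimension).
Effective length L_e = KL = 1×4.50 m = 4500 mm.
Euler critical load P_cr = π²EI/L_e² = π²×115000×13830/4500² = 775.1 N.
P_allow = P_cr/n = 775.1/4.9 = 158.2 N.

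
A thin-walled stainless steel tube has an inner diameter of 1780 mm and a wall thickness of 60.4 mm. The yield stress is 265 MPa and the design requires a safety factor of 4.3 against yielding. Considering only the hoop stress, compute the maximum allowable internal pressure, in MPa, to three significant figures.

p_allow = 4.18 MPa

σ_allow = 265/4.3 = 61.63 MPa.
σ_h = pD/(2t) → p_allow = 2σ_allow t/D = 2×61.63×60.4/1780 = 4.182 MPa.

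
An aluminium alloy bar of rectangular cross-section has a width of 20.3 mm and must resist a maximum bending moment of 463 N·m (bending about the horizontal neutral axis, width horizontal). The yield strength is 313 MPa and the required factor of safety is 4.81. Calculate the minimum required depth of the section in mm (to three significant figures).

h = 45.9 mm

σ_allow = 313/4.81 = 65.07 MPa.
For a rectangular section σ = 6M/(bh²), so h² = 6M/(b σ_allow) = 6×463000/(20.3×65.07) = 2103 mm².
h = 45.86 mm.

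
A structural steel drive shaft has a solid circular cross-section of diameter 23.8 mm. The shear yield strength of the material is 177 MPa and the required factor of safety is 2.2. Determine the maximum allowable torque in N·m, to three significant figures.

T_allow = 213 N·m

τ_allow = 177/2.2 = 80.45 MPa.
For a solid shaft T_allow = τ_allow·πd³/16; πd³/16 = π×23.8³/16 = 2647 mm³.
T_allow = 80.45×2647 = 213000 N·mm = 213.0 N·m.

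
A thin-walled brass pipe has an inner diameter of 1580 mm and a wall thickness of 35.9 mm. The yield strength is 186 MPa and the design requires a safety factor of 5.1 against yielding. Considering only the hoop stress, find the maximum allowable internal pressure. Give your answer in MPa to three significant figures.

p_allow = 1.66 MPa

σ_allow = 186/5.1 = 36.47 MPa.
σ_h = pD/(2t) → p_allow = 2σ_allow t/D = 2×36.47×35.9/1580 = 1.657 MPa.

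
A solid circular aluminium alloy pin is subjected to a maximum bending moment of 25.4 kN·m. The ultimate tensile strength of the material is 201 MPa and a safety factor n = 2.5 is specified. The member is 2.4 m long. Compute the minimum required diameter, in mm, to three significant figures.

σ_allow = 201/2.5 = 80.40 MPa.
For a solid circular section σ = 32M/(πd³), so d³ = 32M/(π σ_allow) = 32×2.5400×10^7/(π×80.40) = 3.218×10^6 mm³.
d = 147.6 mm.

d = 148 mm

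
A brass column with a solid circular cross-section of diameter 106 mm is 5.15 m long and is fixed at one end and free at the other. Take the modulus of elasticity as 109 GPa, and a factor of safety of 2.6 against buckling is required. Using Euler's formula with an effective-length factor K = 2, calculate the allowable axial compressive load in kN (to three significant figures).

I = πd⁴/64 = π×106⁴/64 = 6.197×10^6 mm⁴.
Effective length L_e = KL = 2×5.15 m = 10300 mm.
Euler critical load P_cr = π²EI/L_e² = π²×109000×6.197×10^6/10300² = 62840 N.
P_allow = P_cr/n = 62840/2.6 = 24170 N.

P_allow = 24.2 kN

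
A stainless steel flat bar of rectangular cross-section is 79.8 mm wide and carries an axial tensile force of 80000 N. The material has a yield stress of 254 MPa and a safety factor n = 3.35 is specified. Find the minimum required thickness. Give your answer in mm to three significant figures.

t = 13.2 mm

σ_allow = 254/3.35 = 75.82 MPa.
Required area A = F/σ_allow = 80000/75.82 = 1055 mm².
t = A/w = 1055/79.8 = 13.22 mm.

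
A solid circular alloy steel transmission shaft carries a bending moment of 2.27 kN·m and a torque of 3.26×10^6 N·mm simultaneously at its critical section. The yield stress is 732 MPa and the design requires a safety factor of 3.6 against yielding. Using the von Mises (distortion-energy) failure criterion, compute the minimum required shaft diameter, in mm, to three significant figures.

σ_allow = σ_y/n = 732/3.6 = 203.3 MPa.
For a solid shaft σ_b = 32M/(πd³) and τ = 16T/(πd³), so the von Mises stress is σ' = (16/πd³)·√(4M²+3T²).
√(4M²+3T²) = √(4×(2.270×10^6)² + 3×(3.260×10^6)²) = 7.245×10^6 N·mm.
d³ = 16×7.245×10^6/(π×203.3) = 181500 mm³.
d = 56.62 mm.

d = 56.6 mm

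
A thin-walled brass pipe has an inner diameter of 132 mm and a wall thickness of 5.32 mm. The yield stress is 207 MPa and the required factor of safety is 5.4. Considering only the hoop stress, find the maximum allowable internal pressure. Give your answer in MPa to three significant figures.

σ_allow = 207/5.4 = 38.33 MPa.
σ_h = pD/(2t) → p_allow = 2σ_allow t/D = 2×38.33×5.32/132 = 3.090 MPa.

p_allow = 3.09 MPa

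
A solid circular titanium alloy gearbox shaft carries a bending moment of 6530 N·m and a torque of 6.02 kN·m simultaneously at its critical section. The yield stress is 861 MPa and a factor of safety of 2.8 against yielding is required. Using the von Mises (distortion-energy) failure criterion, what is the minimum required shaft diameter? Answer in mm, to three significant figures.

d = 65.2 mm

σ_allow = σ_y/n = 861/2.8 = 307.5 MPa.
For a solid shaft σ_b = 32M/(πd³) and τ = 16T/(πd³), so the von Mises stress is σ' = (16/πd³)·√(4M²+3T²).
√(4M²+3T²) = √(4×(6.530×10^6)² + 3×(6.020×10^6)²) = 1.671×10^7 N·mm.
d³ = 16×1.671×10^7/(π×307.5) = 276800 mm³.
d = 65.17 mm.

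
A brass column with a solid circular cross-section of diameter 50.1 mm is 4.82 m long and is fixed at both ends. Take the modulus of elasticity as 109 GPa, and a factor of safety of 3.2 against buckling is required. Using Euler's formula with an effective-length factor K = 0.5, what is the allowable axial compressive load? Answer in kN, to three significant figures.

I = πd⁴/64 = π×50.1⁴/64 = 309300 mm⁴.
Effective length L_e = KL = 0.5×4.82 m = 2410 mm.
Euler critical load P_cr = π²EI/L_e² = π²×109000×309300/2410² = 57280 N.
P_allow = P_cr/n = 57280/3.2 = 17900 N.

P_allow = 17.9 kN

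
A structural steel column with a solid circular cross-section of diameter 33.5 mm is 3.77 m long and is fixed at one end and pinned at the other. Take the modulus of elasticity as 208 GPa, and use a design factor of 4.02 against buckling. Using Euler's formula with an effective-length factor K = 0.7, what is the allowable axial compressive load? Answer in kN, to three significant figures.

P_allow = 4.53 kN

I = πd⁴/64 = π×33.5⁴/64 = 61820 mm⁴.
Effective length L_e = KL = 0.7×3.77 m = 2639 mm.
Euler critical load P_cr = π²EI/L_e² = π²×208000×61820/2639² = 18220 N.
P_allow = P_cr/n = 18220/4.02 = 4533 N.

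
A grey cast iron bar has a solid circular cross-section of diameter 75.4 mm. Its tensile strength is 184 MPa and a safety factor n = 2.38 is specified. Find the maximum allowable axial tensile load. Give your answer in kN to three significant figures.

F_allow = 345 kN

σ_allow = 184/2.38 = 77.31 MPa.
A = πd²/4 = π×75.4²/4 = 4465 mm².
F_allow = σ_allow × A = 77.31×4465 = 345200 N.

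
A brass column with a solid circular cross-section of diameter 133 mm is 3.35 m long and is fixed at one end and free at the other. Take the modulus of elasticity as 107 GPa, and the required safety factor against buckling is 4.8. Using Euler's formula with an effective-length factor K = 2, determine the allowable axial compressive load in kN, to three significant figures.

P_allow = 75.3 kN

I = πd⁴/64 = π×133⁴/64 = 1.536×10^7 mm⁴.
Effective length L_e = KL = 2×3.35 m = 6700 mm.
Euler critical load P_cr = π²EI/L_e² = π²×107000×1.536×10^7/6700² = 361300 N.
P_allow = P_cr/n = 361300/4.8 = 75280 N.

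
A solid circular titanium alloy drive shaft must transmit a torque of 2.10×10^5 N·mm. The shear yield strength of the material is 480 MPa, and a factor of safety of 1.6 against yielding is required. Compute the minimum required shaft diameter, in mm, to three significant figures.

d = 15.3 mm

Allowable shear stress τ_allow = 480/1.6 = 300.0 MPa.
For a solid shaft τ = 16T/(πd³), so d³ = 16T/(π τ_allow) = 16×210000/(π×300.0) = 3565 mm³.
d = (3565)^(1/3) = 15.28 mm.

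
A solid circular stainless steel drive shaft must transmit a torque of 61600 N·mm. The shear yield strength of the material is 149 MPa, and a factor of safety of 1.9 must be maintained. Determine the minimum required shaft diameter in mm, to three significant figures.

Allowable shear stress τ_allow = 149/1.9 = 78.42 MPa.
For a solid shaft τ = 16T/(πd³), so d³ = 16T/(π τ_allow) = 16×61600/(π×78.42) = 4001 mm³.
d = (4001)^(1/3) = 15.87 mm.

d = 15.9 mm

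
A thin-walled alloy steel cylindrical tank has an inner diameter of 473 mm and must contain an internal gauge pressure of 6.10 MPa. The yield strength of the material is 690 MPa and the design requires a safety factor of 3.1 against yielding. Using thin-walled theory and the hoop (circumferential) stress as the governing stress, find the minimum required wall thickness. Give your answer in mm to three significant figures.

σ_allow = 690/3.1 = 222.6 MPa.
Hoop stress σ_h = pD/(2t), so t = pD/(2σ_allow) = 6.10×473/(2×222.6) = 6.481 mm.

t = 6.48 mm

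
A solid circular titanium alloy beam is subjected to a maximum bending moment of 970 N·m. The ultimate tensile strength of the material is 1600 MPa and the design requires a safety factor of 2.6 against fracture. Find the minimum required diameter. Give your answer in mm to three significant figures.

σ_allow = 1600/2.6 = 615.4 MPa.
For a solid circular section σ = 32M/(πd³), so d³ = 32M/(π σ_allow) = 32×970000/(π×615.4) = 16060 mm³.
d = 25.23 mm.

d = 25.2 mm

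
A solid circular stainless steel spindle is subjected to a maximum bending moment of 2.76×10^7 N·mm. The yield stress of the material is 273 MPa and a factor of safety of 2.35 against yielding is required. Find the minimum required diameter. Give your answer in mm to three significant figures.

d = 134 mm

σ_allow = 273/2.35 = 116.2 MPa.
For a solid circular section σ = 32M/(πd³), so d³ = 32M/(π σ_allow) = 32×2.7600×10^7/(π×116.2) = 2.420×10^6 mm³.
d = 134.3 mm.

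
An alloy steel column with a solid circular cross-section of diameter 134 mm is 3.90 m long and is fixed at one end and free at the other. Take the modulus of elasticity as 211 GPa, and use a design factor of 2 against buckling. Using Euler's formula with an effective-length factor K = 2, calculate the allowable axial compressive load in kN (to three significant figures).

P_allow = 271 kN

I = πd⁴/64 = π×134⁴/64 = 1.583×10^7 mm⁴.
Effective length L_e = KL = 2×3.90 m = 7800 mm.
Euler critical load P_cr = π²EI/L_e² = π²×211000×1.583×10^7/7800² = 541700 N.
P_allow = P_cr/n = 541700/2 = 270900 N.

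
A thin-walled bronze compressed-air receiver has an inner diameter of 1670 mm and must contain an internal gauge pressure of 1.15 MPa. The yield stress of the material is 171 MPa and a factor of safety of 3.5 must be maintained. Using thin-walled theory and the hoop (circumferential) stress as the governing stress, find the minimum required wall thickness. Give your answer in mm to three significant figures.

σ_allow = 171/3.5 = 48.86 MPa.
Hoop stress σ_h = pD/(2t), so t = pD/(2σ_allow) = 1.15×1670/(2×48.86) = 19.65 mm.

t = 19.7 mm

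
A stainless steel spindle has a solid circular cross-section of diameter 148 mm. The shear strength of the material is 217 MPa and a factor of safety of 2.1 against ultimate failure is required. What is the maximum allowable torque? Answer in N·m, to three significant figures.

τ_allow = 217/2.1 = 103.3 MPa.
For a solid shaft T_allow = τ_allow·πd³/16; πd³/16 = π×148³/16 = 636500 mm³.
T_allow = 103.3×636500 = 6.577×10^7 N·mm = 65770 N·m.

T_allow = 65800 N·m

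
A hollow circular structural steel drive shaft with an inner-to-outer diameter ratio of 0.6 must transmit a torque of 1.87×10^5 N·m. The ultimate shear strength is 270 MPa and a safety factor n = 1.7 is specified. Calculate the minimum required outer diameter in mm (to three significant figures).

τ_allow = 270/1.7 = 158.8 MPa.
For a hollow shaft τ = 16T/[πd_o³(1−k⁴)] with k = 0.6, so 1−k⁴ = 0.8704.
d_o³ = 16T/[π τ_allow (1−k⁴)] = 16×1.8700×10^8/(π×158.8×0.8704) = 6.889×10^6 mm³.
d_o = 190.3 mm.

d_o = 190 mm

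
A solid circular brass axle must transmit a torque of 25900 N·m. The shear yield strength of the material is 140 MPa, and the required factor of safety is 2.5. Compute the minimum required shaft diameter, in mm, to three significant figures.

d = 133 mm

Allowable shear stress τ_allow = 140/2.5 = 56.00 MPa.
For a solid shaft τ = 16T/(πd³), so d³ = 16T/(π τ_allow) = 16×2.5900×10^7/(π×56.00) = 2.355×10^6 mm³.
d = (2.355×10^6)^(1/3) = 133.1 mm.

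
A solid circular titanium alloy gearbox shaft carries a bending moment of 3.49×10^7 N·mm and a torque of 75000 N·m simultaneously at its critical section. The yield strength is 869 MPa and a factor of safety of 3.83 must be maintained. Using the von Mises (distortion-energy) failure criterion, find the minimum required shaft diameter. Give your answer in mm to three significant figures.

σ_allow = σ_y/n = 869/3.83 = 226.9 MPa.
For a solid shaft σ_b = 32M/(πd³) and τ = 16T/(πd³), so the von Mises stress is σ' = (16/πd³)·√(4M²+3T²).
√(4M²+3T²) = √(4×(3.490×10^7)² + 3×(7.500×10^7)²) = 1.475×10^8 N·mm.
d³ = 16×1.475×10^8/(π×226.9) = 3.310×10^6 mm³.
d = 149.0 mm.

d = 149 mm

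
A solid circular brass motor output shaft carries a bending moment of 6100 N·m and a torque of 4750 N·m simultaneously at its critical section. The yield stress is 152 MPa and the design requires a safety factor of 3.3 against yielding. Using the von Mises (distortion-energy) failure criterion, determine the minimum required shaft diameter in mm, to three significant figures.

d = 118 mm

σ_allow = σ_y/n = 152/3.3 = 46.06 MPa.
For a solid shaft σ_b = 32M/(πd³) and τ = 16T/(πd³), so the von Mises stress is σ' = (16/πd³)·√(4M²+3T²).
√(4M²+3T²) = √(4×(6.100×10^6)² + 3×(4.750×10^6)²) = 1.471×10^7 N·mm.
d³ = 16×1.471×10^7/(π×46.06) = 1.627×10^6 mm³.
d = 117.6 mm.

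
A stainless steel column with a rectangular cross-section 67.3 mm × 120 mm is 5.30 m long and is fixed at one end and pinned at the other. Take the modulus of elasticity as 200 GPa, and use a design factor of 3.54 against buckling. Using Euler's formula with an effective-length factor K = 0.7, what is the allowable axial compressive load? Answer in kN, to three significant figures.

Buckling occurs about the weak axis: I_min = h·b³/12 = 120×67.3³/12 = 3.048×10^6 mm⁴ (b = 67.3 mm is the smaller dimension).
Effective length L_e = KL = 0.7×5.30 m = 3710 mm.
Euler critical load P_cr = π²EI/L_e² = π²×200000×3.048×10^6/3710² = 437100 N.
P_allow = P_cr/n = 437100/3.54 = 123500 N.

P_allow = 123 kN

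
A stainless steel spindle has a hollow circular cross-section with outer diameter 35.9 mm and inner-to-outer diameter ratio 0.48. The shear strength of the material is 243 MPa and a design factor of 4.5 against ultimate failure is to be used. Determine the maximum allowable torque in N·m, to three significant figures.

T_allow = 465 N·m

τ_allow = 243/4.5 = 54.00 MPa.
For a hollow shaft T_allow = τ_allow·πd_o³(1−k⁴)/16 with 1−k⁴ = 0.9469, so πd_o³(1−k⁴)/16 = 8602 mm³.
T_allow = 54.00×8602 = 464500 N·mm = 464.5 N·m.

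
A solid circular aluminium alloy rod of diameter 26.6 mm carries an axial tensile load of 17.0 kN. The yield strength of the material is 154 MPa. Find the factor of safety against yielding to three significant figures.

n = 5.03

A = πd²/4 = 555.7 mm².
σ = F/A = 17000/555.7 = 30.59 MPa.
n = 154/30.59 = 5.034.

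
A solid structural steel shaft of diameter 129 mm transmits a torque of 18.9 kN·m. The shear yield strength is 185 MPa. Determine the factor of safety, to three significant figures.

τ = 16T/(πd³) = 16×1.8900×10^7/(π×129³) = 44.84 MPa.
n = τ_limit/τ = 185/44.84 = 4.126.

n = 4.13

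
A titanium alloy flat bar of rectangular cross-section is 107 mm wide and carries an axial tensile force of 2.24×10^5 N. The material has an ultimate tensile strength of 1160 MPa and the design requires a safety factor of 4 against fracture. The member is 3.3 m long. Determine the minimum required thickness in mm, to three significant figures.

σ_allow = 1160/4 = 290.0 MPa.
Required area A = F/σ_allow = 224000/290.0 = 772.4 mm².
t = A/w = 772.4/107 = 7.219 mm.

t = 7.22 mm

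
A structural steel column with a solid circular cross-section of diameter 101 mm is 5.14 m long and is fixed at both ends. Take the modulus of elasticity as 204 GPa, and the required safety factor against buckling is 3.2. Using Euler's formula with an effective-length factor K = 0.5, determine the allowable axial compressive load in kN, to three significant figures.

P_allow = 487 kN

I = πd⁴/64 = π×101⁴/64 = 5.108×10^6 mm⁴.
Effective length L_e = KL = 0.5×5.14 m = 2570 mm.
Euler critical load P_cr = π²EI/L_e² = π²×204000×5.108×10^6/2570² = 1.557×10^6 N.
P_allow = P_cr/n = 1.557×10^6/3.2 = 486600 N.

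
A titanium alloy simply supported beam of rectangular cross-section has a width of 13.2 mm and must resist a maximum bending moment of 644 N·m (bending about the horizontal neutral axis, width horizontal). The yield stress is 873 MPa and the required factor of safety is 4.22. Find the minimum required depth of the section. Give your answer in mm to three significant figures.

σ_allow = 873/4.22 = 206.9 MPa.
For a rectangular section σ = 6M/(bh²), so h² = 6M/(b σ_allow) = 6×644000/(13.2×206.9) = 1415 mm².
h = 37.62 mm.

h = 37.6 mm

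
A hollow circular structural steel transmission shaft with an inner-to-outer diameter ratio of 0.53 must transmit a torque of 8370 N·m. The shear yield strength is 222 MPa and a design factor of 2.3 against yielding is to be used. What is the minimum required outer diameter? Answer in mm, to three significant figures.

d_o = 78.3 mm

τ_allow = 222/2.3 = 96.52 MPa.
For a hollow shaft τ = 16T/[πd_o³(1−k⁴)] with k = 0.53, so 1−k⁴ = 0.9211.
d_o³ = 16T/[π τ_allow (1−k⁴)] = 16×8370000/(π×96.52×0.9211) = 479500 mm³.
d_o = 78.27 mm.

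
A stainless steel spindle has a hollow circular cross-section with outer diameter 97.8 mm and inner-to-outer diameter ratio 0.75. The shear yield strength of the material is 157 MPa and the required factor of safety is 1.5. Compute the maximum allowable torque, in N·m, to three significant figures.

τ_allow = 157/1.5 = 104.7 MPa.
For a hollow shaft T_allow = τ_allow·πd_o³(1−k⁴)/16 with 1−k⁴ = 0.6836, so πd_o³(1−k⁴)/16 = 125600 mm³.
T_allow = 104.7×125600 = 1.314×10^7 N·mm = 13140 N·m.

T_allow = 13100 N·m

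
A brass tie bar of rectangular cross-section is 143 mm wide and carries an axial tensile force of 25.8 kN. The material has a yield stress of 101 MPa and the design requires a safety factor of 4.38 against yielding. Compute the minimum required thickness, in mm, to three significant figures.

σ_allow = 101/4.38 = 23.06 MPa.
Required area A = F/σ_allow = 25800/23.06 = 1119 mm².
t = A/w = 1119/143 = 7.824 mm.

t = 7.82 mm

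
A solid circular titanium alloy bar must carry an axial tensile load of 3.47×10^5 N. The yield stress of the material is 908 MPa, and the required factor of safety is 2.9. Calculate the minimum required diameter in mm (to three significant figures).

Allowable stress σ_allow = 908/2.9 = 313.1 MPa.
Required area A = F/σ_allow = 347000/313.1 = 1108 mm².
A = πd²/4 → d = √(4A/π) = 37.56 mm.

d = 37.6 mm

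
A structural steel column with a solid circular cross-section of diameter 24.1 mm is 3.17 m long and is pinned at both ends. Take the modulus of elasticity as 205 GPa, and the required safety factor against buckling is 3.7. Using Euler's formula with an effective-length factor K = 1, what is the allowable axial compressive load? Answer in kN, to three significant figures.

I = πd⁴/64 = π×24.1⁴/64 = 16560 mm⁴.
Effective length L_e = KL = 1×3.17 m = 3170 mm.
Euler critical load P_cr = π²EI/L_e² = π²×205000×16560/3170² = 3334 N.
P_allow = P_cr/n = 3334/3.7 = 901.1 N.

P_allow = 0.901 kN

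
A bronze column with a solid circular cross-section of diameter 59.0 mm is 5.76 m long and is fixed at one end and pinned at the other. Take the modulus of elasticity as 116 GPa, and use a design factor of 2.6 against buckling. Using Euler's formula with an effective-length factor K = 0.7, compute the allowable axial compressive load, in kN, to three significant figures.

P_allow = 16.1 kN

I = πd⁴/64 = π×59.0⁴/64 = 594800 mm⁴.
Effective length L_e = KL = 0.7×5.76 m = 4032 mm.
Euler critical load P_cr = π²EI/L_e² = π²×116000×594800/4032² = 41890 N.
P_allow = P_cr/n = 41890/2.6 = 16110 N.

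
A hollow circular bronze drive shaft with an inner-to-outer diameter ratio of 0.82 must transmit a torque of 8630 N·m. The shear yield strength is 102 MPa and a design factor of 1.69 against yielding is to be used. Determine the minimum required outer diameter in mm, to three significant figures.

d_o = 110 mm

τ_allow = 102/1.69 = 60.36 MPa.
For a hollow shaft τ = 16T/[πd_o³(1−k⁴)] with k = 0.82, so 1−k⁴ = 0.5479.
d_o³ = 16T/[π τ_allow (1−k⁴)] = 16×8630000/(π×60.36×0.5479) = 1.329×10^6 mm³.
d_o = 109.9 mm.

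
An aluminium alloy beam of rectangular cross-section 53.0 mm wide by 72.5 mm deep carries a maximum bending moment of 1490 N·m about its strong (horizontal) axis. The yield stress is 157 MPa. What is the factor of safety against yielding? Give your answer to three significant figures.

Section modulus S = bh²/6 = 53.0×72.5²/6 = 46430 mm³.
σ = M/S = 1490000/46430 = 32.09 MPa.
n = 157/32.09 = 4.892.

n = 4.89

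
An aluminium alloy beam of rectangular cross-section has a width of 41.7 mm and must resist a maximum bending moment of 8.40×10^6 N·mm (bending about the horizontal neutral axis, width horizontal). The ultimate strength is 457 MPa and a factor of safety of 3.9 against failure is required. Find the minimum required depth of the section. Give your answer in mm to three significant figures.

σ_allow = 457/3.9 = 117.2 MPa.
For a rectangular section σ = 6M/(bh²), so h² = 6M/(b σ_allow) = 6×8400000/(41.7×117.2) = 10310 mm².
h = 101.6 mm.

h = 102 mm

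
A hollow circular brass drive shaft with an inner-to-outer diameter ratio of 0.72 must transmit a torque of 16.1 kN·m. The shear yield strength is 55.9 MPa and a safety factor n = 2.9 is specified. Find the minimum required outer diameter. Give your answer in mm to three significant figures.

τ_allow = 55.9/2.9 = 19.28 MPa.
For a hollow shaft τ = 16T/[πd_o³(1−k⁴)] with k = 0.72, so 1−k⁴ = 0.7313.
d_o³ = 16T/[π τ_allow (1−k⁴)] = 16×1.6100×10^7/(π×19.28×0.7313) = 5.817×10^6 mm³.
d_o = 179.8 mm.

d_o = 180 mm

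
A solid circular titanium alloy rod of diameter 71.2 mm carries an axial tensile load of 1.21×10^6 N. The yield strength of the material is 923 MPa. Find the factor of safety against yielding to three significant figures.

n = 3.04

A = πd²/4 = 3982 mm².
σ = F/A = 1210000/3982 = 303.9 MPa.
n = 923/303.9 = 3.037.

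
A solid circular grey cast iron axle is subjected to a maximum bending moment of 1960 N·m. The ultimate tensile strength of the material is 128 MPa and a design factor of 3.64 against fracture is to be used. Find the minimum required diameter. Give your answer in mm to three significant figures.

σ_allow = 128/3.64 = 35.16 MPa.
For a solid circular section σ = 32M/(πd³), so d³ = 32M/(π σ_allow) = 32×1960000/(π×35.16) = 567700 mm³.
d = 82.80 mm.

d = 82.8 mm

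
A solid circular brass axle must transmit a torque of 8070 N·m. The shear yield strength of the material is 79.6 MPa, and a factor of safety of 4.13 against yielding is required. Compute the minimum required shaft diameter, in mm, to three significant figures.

d = 129 mm

Allowable shear stress τ_allow = 79.6/4.13 = 19.27 MPa.
For a solid shaft τ = 16T/(πd³), so d³ = 16T/(π τ_allow) = 16×8070000/(π×19.27) = 2.132×10^6 mm³.
d = (2.132×10^6)^(1/3) = 128.7 mm.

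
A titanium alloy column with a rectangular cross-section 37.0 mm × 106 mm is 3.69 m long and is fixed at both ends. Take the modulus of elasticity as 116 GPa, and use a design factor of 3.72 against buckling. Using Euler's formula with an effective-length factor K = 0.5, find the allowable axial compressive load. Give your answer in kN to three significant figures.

P_allow = 40.5 kN

Buckling occurs about the weak axis: I_min = h·b³/12 = 106×37.0³/12 = 447400 mm⁴ (b = 37.0 mm is the smaller dimension).
Effective length L_e = KL = 0.5×3.69 m = 1845 mm.
Euler critical load P_cr = π²EI/L_e² = π²×116000×447400/1845² = 150500 N.
P_allow = P_cr/n = 150500/3.72 = 40450 N.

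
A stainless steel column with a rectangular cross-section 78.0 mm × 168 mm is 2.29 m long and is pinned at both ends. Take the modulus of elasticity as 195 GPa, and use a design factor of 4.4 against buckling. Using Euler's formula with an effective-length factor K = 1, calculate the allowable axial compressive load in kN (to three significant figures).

Buckling occurs about the weak axis: I_min = h·b³/12 = 168×78.0³/12 = 6.644×10^6 mm⁴ (b = 78.0 mm is the smaller dimension).
Effective length L_e = KL = 1×2.29 m = 2290 mm.
Euler critical load P_cr = π²EI/L_e² = π²×195000×6.644×10^6/2290² = 2.438×10^6 N.
P_allow = P_cr/n = 2.438×10^6/4.4 = 554100 N.

P_allow = 554 kN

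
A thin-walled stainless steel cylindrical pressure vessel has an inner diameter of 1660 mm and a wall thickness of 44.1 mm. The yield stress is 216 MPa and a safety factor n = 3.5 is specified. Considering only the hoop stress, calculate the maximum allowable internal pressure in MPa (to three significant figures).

p_allow = 3.28 MPa

σ_allow = 216/3.5 = 61.71 MPa.
σ_h = pD/(2t) → p_allow = 2σ_allow t/D = 2×61.71×44.1/1660 = 3.279 MPa.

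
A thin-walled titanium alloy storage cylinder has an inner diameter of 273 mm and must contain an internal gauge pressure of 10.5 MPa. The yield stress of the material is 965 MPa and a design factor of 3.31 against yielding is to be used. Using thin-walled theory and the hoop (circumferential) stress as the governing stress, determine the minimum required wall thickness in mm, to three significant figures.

σ_allow = 965/3.31 = 291.5 MPa.
Hoop stress σ_h = pD/(2t), so t = pD/(2σ_allow) = 10.5×273/(2×291.5) = 4.916 mm.

t = 4.92 mm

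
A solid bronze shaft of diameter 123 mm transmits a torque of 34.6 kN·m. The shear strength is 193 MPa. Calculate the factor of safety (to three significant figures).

τ = 16T/(πd³) = 16×3.4600×10^7/(π×123³) = 94.70 MPa.
n = τ_limit/τ = 193/94.70 = 2.038.

n = 2.04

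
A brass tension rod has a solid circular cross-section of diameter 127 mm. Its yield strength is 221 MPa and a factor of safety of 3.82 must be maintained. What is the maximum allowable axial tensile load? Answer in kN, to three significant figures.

σ_allow = 221/3.82 = 57.85 MPa.
A = πd²/4 = π×127²/4 = 12670 mm².
F_allow = σ_allow × A = 57.85×12670 = 732900 N.

F_allow = 733 kN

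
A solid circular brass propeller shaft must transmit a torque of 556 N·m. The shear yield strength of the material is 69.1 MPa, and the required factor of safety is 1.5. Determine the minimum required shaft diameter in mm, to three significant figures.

Allowable shear stress τ_allow = 69.1/1.5 = 46.07 MPa.
For a solid shaft τ = 16T/(πd³), so d³ = 16T/(π τ_allow) = 16×556000/(π×46.07) = 61470 mm³.
d = (61470)^(1/3) = 39.47 mm.

d = 39.5 mm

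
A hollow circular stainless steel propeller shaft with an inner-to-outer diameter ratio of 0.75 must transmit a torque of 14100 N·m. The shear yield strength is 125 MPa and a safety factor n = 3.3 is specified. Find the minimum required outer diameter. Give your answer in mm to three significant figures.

τ_allow = 125/3.3 = 37.88 MPa.
For a hollow shaft τ = 16T/[πd_o³(1−k⁴)] with k = 0.75, so 1−k⁴ = 0.6836.
d_o³ = 16T/[π τ_allow (1−k⁴)] = 16×1.4100×10^7/(π×37.88×0.6836) = 2.773×10^6 mm³.
d_o = 140.5 mm.

d_o = 140 mm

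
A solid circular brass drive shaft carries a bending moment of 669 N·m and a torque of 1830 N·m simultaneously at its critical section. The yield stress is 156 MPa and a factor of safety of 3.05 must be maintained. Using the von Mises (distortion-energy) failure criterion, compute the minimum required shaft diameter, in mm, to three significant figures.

d = 70.0 mm

σ_allow = σ_y/n = 156/3.05 = 51.15 MPa.
For a solid shaft σ_b = 32M/(πd³) and τ = 16T/(πd³), so the von Mises stress is σ' = (16/πd³)·√(4M²+3T²).
√(4M²+3T²) = √(4×(669000)² + 3×(1.830×10^6)²) = 3.440×10^6 N·mm.
d³ = 16×3.440×10^6/(π×51.15) = 342600 mm³.
d = 69.97 mm.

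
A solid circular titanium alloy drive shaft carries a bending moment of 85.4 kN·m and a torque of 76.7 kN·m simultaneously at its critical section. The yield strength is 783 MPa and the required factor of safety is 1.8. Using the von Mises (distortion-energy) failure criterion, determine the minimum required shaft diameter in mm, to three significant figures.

d = 136 mm

σ_allow = σ_y/n = 783/1.8 = 435.0 MPa.
For a solid shaft σ_b = 32M/(πd³) and τ = 16T/(πd³), so the von Mises stress is σ' = (16/πd³)·√(4M²+3T²).
√(4M²+3T²) = √(4×(8.540×10^7)² + 3×(7.670×10^7)²) = 2.164×10^8 N·mm.
d³ = 16×2.164×10^8/(π×435.0) = 2.533×10^6 mm³.
d = 136.3 mm.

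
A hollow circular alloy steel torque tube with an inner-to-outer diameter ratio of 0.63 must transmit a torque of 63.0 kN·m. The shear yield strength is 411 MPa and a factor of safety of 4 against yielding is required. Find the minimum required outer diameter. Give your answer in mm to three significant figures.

τ_allow = 411/4 = 102.8 MPa.
For a hollow shaft τ = 16T/[πd_o³(1−k⁴)] with k = 0.63, so 1−k⁴ = 0.8425.
d_o³ = 16T/[π τ_allow (1−k⁴)] = 16×6.3000×10^7/(π×102.8×0.8425) = 3.707×10^6 mm³.
d_o = 154.8 mm.

d_o = 155 mm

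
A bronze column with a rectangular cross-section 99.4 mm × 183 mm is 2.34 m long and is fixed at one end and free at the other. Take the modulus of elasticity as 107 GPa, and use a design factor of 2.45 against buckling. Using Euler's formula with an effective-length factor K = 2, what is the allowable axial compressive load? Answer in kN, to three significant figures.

P_allow = 295 kN

Buckling occurs about the weak axis: I_min = h·b³/12 = 183×99.4³/12 = 1.498×10^7 mm⁴ (b = 99.4 mm is the smaller dimension).
Effective length L_e = KL = 2×2.34 m = 4680 mm.
Euler critical load P_cr = π²EI/L_e² = π²×107000×1.498×10^7/4680² = 722100 N.
P_allow = P_cr/n = 722100/2.45 = 294800 N.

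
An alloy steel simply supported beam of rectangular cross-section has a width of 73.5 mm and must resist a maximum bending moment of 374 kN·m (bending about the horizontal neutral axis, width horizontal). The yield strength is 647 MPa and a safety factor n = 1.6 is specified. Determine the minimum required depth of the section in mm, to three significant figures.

σ_allow = 647/1.6 = 404.4 MPa.
For a rectangular section σ = 6M/(bh²), so h² = 6M/(b σ_allow) = 6×3.7400×10^8/(73.5×404.4) = 75500 mm².
h = 274.8 mm.

h = 275 mm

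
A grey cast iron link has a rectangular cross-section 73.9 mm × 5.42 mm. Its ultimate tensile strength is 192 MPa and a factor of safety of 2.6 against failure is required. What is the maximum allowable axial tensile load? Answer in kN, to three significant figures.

F_allow = 29.6 kN

σ_allow = 192/2.6 = 73.85 MPa.
A = 73.9×5.42 = 400.5 mm².
F_allow = σ_allow × A = 73.85×400.5 = 29580 N.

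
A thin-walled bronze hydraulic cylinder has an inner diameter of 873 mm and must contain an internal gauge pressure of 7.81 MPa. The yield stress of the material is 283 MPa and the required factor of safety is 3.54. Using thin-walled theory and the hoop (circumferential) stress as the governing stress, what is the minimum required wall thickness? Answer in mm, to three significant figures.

t = 42.6 mm

σ_allow = 283/3.54 = 79.94 MPa.
Hoop stress σ_h = pD/(2t), so t = pD/(2σ_allow) = 7.81×873/(2×79.94) = 42.64 mm.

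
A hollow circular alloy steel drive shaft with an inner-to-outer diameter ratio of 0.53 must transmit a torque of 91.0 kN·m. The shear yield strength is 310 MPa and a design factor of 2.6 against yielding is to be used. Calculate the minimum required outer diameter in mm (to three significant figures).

τ_allow = 310/2.6 = 119.2 MPa.
For a hollow shaft τ = 16T/[πd_o³(1−k⁴)] with k = 0.53, so 1−k⁴ = 0.9211.
d_o³ = 16T/[π τ_allow (1−k⁴)] = 16×9.1000×10^7/(π×119.2×0.9211) = 4.220×10^6 mm³.
d_o = 161.6 mm.

d_o = 162 mm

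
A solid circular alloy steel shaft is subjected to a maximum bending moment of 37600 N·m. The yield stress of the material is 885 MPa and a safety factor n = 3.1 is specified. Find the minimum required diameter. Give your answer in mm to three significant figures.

d = 110 mm

σ_allow = 885/3.1 = 285.5 MPa.
For a solid circular section σ = 32M/(πd³), so d³ = 32M/(π σ_allow) = 32×3.7600×10^7/(π×285.5) = 1.342×10^6 mm³.
d = 110.3 mm.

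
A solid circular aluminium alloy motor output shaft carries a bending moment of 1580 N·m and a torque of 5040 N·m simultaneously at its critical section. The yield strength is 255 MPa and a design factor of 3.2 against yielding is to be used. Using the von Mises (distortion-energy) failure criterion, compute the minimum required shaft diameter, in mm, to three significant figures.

d = 84.0 mm

σ_allow = σ_y/n = 255/3.2 = 79.69 MPa.
For a solid shaft σ_b = 32M/(πd³) and τ = 16T/(πd³), so the von Mises stress is σ' = (16/πd³)·√(4M²+3T²).
√(4M²+3T²) = √(4×(1.580×10^6)² + 3×(5.040×10^6)²) = 9.284×10^6 N·mm.
d³ = 16×9.284×10^6/(π×79.69) = 593300 mm³.
d = 84.03 mm.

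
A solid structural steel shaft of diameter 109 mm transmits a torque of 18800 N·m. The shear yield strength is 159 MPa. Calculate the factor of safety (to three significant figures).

τ = 16T/(πd³) = 16×1.8800×10^7/(π×109³) = 73.93 MPa.
n = τ_limit/τ = 159/73.93 = 2.151.

n = 2.15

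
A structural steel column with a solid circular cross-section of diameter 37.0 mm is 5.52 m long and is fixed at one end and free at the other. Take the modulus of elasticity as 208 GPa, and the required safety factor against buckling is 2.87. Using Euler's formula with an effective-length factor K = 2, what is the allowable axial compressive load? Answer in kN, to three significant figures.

I = πd⁴/64 = π×37.0⁴/64 = 92000 mm⁴.
Effective length L_e = KL = 2×5.52 m = 11040 mm.
Euler critical load P_cr = π²EI/L_e² = π²×208000×92000/11040² = 1550 N.
P_allow = P_cr/n = 1550/2.87 = 539.9 N.

P_allow = 0.540 kN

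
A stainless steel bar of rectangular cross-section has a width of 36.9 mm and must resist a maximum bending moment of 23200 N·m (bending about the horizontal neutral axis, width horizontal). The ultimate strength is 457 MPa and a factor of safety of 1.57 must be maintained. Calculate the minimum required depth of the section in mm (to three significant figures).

h = 114 mm

σ_allow = 457/1.57 = 291.1 MPa.
For a rectangular section σ = 6M/(bh²), so h² = 6M/(b σ_allow) = 6×2.3200×10^7/(36.9×291.1) = 12960 mm².
h = 113.8 mm.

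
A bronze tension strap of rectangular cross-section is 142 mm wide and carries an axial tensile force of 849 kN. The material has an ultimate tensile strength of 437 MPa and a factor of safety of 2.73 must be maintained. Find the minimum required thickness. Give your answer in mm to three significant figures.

σ_allow = 437/2.73 = 160.1 MPa.
Required area A = F/σ_allow = 849000/160.1 = 5304 mm².
t = A/w = 5304/142 = 37.35 mm.

t = 37.4 mm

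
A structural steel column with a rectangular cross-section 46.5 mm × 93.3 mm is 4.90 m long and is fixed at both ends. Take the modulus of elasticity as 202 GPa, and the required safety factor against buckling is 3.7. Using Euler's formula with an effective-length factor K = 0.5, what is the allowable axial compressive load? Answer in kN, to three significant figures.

Buckling occurs about the weak axis: I_min = h·b³/12 = 93.3×46.5³/12 = 781700 mm⁴ (b = 46.5 mm is the smaller dimension).
Effective length L_e = KL = 0.5×4.90 m = 2450 mm.
Euler critical load P_cr = π²EI/L_e² = π²×202000×781700/2450² = 259600 N.
P_allow = P_cr/n = 259600/3.7 = 70170 N.

P_allow = 70.2 kN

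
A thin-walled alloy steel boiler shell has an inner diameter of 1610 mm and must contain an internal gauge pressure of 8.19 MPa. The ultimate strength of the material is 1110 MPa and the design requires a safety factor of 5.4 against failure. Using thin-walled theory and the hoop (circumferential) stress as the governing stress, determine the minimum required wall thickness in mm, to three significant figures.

t = 32.1 mm

σ_allow = 1110/5.4 = 205.6 MPa.
Hoop stress σ_h = pD/(2t), so t = pD/(2σ_allow) = 8.19×1610/(2×205.6) = 32.07 mm.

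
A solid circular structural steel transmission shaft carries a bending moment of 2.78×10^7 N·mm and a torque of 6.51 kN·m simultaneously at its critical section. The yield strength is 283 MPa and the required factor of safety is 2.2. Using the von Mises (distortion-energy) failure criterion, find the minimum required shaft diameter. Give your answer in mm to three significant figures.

σ_allow = σ_y/n = 283/2.2 = 128.6 MPa.
For a solid shaft σ_b = 32M/(πd³) and τ = 16T/(πd³), so the von Mises stress is σ' = (16/πd³)·√(4M²+3T²).
√(4M²+3T²) = √(4×(2.780×10^7)² + 3×(6.510×10^6)²) = 5.673×10^7 N·mm.
d³ = 16×5.673×10^7/(π×128.6) = 2.246×10^6 mm³.
d = 131.0 mm.

d = 131 mm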